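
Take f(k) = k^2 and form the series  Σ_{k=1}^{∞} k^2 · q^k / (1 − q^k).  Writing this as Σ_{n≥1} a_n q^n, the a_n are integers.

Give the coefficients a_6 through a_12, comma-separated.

q^6  k|6↦f(k): 1:1 2:4 3:9 6:36  a_6=50
n=7: 7·1 1·7  f→[49+1]=50
[q^8] f(8)=64,f(4)=16,f(2)=4,f(1)=1 ⇒ 85
n=9: 9·1 3·3 1·9  f→[81+9+1]=91
q^10  k|10↦f(k): 1:1 2:4 5:25 10:100  a_10=130
n=11: 11·1 1·11  f→[121+1]=122
d|12:{1,2,3,4,6,12}  Σf=1+4+9+16+36+144=210

50, 50, 85, 91, 130, 122, 210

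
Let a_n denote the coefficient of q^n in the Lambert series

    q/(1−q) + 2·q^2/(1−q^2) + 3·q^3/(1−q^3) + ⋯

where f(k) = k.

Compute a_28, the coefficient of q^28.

a_28 = 56

q^28  k|28↦f(k): 1:1 2:2 4:4 7:7 14:14 28:28  a_28=56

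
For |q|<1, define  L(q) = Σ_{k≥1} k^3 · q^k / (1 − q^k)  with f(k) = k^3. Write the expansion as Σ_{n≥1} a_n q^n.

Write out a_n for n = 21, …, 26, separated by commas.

9632, 11988, 12168, 16380, 15751, 19782

[q^21] f(21)=9261,f(7)=343,f(3)=27,f(1)=1 ⇒ 9632
n=22: 22·1 11·2 2·11 1·22  f→[10648+1331+8+1]=11988
n=23: 23·1 1·23  f→[12167+1]=12168
[q^24] f(1)=1,f(2)=8,f(3)=27,f(4)=64,f(6)=216,f(8)=512,f(12)=1728,f(24)=13824 ⇒ 16380
q^25  k|25↦f(k): 1:1 5:125 25:15625  a_25=15751
q^26  k|26↦f(k): 1:1 2:8 13:2197 26:17576  a_26=19782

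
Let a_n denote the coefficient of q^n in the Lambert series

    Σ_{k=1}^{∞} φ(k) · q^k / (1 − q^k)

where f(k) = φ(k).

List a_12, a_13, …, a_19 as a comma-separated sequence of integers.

[q^12] φ(1)=1,φ(2)=1,φ(3)=2,φ(4)=2,φ(6)=2,φ(12)=4 ⇒ 12
n=13: 13·1 1·13  φ→[12+1]=13
q^14  k|14↦φ(k): 14:6 7:6 2:1 1:1  a_14=14
d|15:{1,3,5,15}  Σφ=1+2+4+8=15
[q^16] φ(16)=8,φ(8)=4,φ(4)=2,φ(2)=1,φ(1)=1 ⇒ 16
n=17: 17·1 1·17  φ→[16+1]=17
q^18  k|18↦φ(k): 18:6 9:6 6:2 3:2 2:1 1:1  a_18=18
n=19: 19·1 1·19  φ→[18+1]=19

12, 13, 14, 15, 16, 17, 18, 19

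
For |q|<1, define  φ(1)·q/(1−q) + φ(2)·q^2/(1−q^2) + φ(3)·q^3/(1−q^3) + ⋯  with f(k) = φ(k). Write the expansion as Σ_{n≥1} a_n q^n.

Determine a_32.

n=32: 1·32 2·16 4·8 8·4 16·2 32·1  φ→[1+1+2+4+8+16]=32

a_32 = 32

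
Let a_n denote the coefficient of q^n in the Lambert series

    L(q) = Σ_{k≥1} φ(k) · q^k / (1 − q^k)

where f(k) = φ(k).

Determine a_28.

n=28: 28·1 14·2 7·4 4·7 2·14 1·28  φ→[12+6+6+2+1+1]=28

a_28 = 28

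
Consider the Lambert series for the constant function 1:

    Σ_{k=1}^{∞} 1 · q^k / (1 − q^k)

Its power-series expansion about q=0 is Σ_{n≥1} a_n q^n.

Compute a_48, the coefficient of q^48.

a_48 = 10

q^48  k|48↦f(k): 48:1 24:1 16:1 12:1 8:1 6:1 4:1 3:1 2:1 1:1  a_48=10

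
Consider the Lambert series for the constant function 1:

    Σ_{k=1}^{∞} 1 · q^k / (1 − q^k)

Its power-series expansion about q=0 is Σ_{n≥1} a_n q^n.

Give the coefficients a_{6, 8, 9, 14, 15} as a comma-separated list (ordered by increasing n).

4, 4, 3, 4, 4

n=6: 1·6 2·3 3·2 6·1  f→[1+1+1+1]=4
q^8  k|8↦f(k): 8:1 4:1 2:1 1:1  a_8=4
n=9: 9·1 3·3 1·9  f→[1+1+1]=3
d|14:{14,7,2,1}  Σf=1+1+1+1=4
[q^15] f(15)=1,f(5)=1,f(3)=1,f(1)=1 ⇒ 4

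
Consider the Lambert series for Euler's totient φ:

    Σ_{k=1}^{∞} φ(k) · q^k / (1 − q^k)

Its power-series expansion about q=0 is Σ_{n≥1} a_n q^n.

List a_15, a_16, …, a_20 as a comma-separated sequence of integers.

[q^15] φ(1)=1,φ(3)=2,φ(5)=4,φ(15)=8 ⇒ 15
[q^16] φ(1)=1,φ(2)=1,φ(4)=2,φ(8)=4,φ(16)=8 ⇒ 16
[q^17] φ(17)=16,φ(1)=1 ⇒ 17
[q^18] φ(1)=1,φ(2)=1,φ(3)=2,φ(6)=2,φ(9)=6,φ(18)=6 ⇒ 18
n=19: 1·19 19·1  φ→[1+18]=19
n=20: 1·20 2·10 4·5 5·4 10·2 20·1  φ→[1+1+2+4+4+8]=20

15, 16, 17, 18, 19, 20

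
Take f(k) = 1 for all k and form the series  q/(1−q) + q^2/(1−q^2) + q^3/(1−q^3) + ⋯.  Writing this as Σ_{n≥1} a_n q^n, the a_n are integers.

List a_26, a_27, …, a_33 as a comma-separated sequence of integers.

n=26: 1·26 2·13 13·2 26·1  f→[1+1+1+1]=4
n=27: 1·27 3·9 9·3 27·1  f→[1+1+1+1]=4
n=28: 28·1 14·2 7·4 4·7 2·14 1·28  f→[1+1+1+1+1+1]=6
q^29  k|29↦f(k): 1:1 29:1  a_29=2
d|30:{1,2,3,5,6,10,15,30}  Σf=1+1+1+1+1+1+1+1=8
[q^31] f(1)=1,f(31)=1 ⇒ 2
[q^32] f(1)=1,f(2)=1,f(4)=1,f(8)=1,f(16)=1,f(32)=1 ⇒ 6
[q^33] f(33)=1,f(11)=1,f(3)=1,f(1)=1 ⇒ 4

4, 4, 6, 2, 8, 2, 6, 4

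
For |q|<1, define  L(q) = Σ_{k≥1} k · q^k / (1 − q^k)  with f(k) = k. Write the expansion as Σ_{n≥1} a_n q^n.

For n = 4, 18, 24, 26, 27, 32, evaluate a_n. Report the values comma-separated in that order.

q^4  k|4↦f(k): 4:4 2:2 1:1  a_4=7
n=18: 18·1 9·2 6·3 3·6 2·9 1·18  f→[18+9+6+3+2+1]=39
[q^24] f(1)=1,f(2)=2,f(3)=3,f(4)=4,f(6)=6,f(8)=8,f(12)=12,f(24)=24 ⇒ 60
q^26  k|26↦f(k): 26:26 13:13 2:2 1:1  a_26=42
d|27:{27,9,3,1}  Σf=27+9+3+1=40
[q^32] f(32)=32,f(16)=16,f(8)=8,f(4)=4,f(2)=2,f(1)=1 ⇒ 63

7, 39, 60, 42, 40, 63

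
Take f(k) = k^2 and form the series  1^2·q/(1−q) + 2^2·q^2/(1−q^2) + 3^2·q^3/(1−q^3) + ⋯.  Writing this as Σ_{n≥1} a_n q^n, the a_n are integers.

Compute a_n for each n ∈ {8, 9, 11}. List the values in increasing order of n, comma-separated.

[q^8] f(1)=1,f(2)=4,f(4)=16,f(8)=64 ⇒ 85
n=9: 9·1 3·3 1·9  f→[81+9+1]=91
[q^11] f(11)=121,f(1)=1 ⇒ 122

85, 91, 122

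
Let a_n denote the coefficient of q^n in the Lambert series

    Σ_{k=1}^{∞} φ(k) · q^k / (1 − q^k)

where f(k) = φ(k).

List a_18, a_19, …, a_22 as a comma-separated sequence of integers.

d|18:{18,9,6,3,2,1}  Σφ=6+6+2+2+1+1=18
d|19:{19,1}  Σφ=18+1=19
n=20: 20·1 10·2 5·4 4·5 2·10 1·20  φ→[8+4+4+2+1+1]=20
q^21  k|21↦φ(k): 1:1 3:2 7:6 21:12  a_21=21
d|22:{1,2,11,22}  Σφ=1+1+10+10=22

18, 19, 20, 21, 22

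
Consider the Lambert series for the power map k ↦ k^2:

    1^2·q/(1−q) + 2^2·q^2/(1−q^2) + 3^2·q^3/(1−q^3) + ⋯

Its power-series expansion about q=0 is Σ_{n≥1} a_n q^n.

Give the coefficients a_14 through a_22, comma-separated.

250, 260, 341, 290, 455, 362, 546, 500, 610

[q^14] f(14)=196,f(7)=49,f(2)=4,f(1)=1 ⇒ 250
d|15:{1,3,5,15}  Σf=1+9+25+225=260
d|16:{1,2,4,8,16}  Σf=1+4+16+64+256=341
[q^17] f(1)=1,f(17)=289 ⇒ 290
q^18  k|18↦f(k): 1:1 2:4 3:9 6:36 9:81 18:324  a_18=455
q^19  k|19↦f(k): 1:1 19:361  a_19=362
d|20:{20,10,5,4,2,1}  Σf=400+100+25+16+4+1=546
q^21  k|21↦f(k): 21:441 7:49 3:9 1:1  a_21=500
d|22:{22,11,2,1}  Σf=484+121+4+1=610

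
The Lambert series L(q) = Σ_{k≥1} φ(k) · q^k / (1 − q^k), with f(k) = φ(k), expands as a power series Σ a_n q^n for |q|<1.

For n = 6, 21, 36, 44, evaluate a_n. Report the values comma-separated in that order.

d|6:{1,2,3,6}  Σφ=1+1+2+2=6
q^21  k|21↦φ(k): 1:1 3:2 7:6 21:12  a_21=21
[q^36] φ(36)=12,φ(18)=6,φ(12)=4,φ(9)=6,φ(6)=2,φ(4)=2,φ(3)=2,φ(2)=1,φ(1)=1 ⇒ 36
n=44: 1·44 2·22 4·11 11·4 22·2 44·1  φ→[1+1+2+10+10+20]=44

6, 21, 36, 44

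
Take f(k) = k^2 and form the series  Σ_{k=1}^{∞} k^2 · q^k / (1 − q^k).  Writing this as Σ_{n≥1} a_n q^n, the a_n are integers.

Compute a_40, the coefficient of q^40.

a_40 = 2210

q^40  k|40↦f(k): 1:1 2:4 4:16 5:25 8:64 10:100 20:400 40:1600  a_40=2210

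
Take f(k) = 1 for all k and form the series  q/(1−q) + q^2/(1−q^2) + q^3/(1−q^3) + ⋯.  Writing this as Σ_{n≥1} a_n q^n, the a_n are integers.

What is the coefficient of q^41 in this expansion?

q^41  k|41↦f(k): 41:1 1:1  a_41=2

a_41 = 2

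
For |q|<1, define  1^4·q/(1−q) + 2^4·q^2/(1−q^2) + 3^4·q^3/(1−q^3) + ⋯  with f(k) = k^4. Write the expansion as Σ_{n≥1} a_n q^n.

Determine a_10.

a_10 = 10642

q^10  k|10↦f(k): 1:1 2:16 5:625 10:10000  a_10=10642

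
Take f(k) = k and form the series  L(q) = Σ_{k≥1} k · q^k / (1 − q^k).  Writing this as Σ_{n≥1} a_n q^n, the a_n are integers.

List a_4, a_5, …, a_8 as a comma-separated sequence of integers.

7, 6, 12, 8, 15

q^4  k|4↦f(k): 4:4 2:2 1:1  a_4=7
q^5  k|5↦f(k): 1:1 5:5  a_5=6
[q^6] f(1)=1,f(2)=2,f(3)=3,f(6)=6 ⇒ 12
[q^7] f(7)=7,f(1)=1 ⇒ 8
d|8:{8,4,2,1}  Σf=8+4+2+1=15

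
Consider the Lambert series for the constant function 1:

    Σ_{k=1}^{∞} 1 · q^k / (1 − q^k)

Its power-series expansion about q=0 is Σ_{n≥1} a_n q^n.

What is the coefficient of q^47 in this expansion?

q^47  k|47↦f(k): 47:1 1:1  a_47=2

a_47 = 2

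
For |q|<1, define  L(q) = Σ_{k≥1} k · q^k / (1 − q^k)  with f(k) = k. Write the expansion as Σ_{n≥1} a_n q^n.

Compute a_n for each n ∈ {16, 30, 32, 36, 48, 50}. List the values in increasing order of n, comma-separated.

31, 72, 63, 91, 124, 93

[q^16] f(16)=16,f(8)=8,f(4)=4,f(2)=2,f(1)=1 ⇒ 31
q^30  k|30↦f(k): 30:30 15:15 10:10 6:6 5:5 3:3 2:2 1:1  a_30=72
d|32:{32,16,8,4,2,1}  Σf=32+16+8+4+2+1=63
d|36:{1,2,3,4,6,9,12,18,36}  Σf=1+2+3+4+6+9+12+18+36=91
d|48:{48,24,16,12,8,6,4,3,2,1}  Σf=48+24+16+12+8+6+4+3+2+1=124
q^50  k|50↦f(k): 50:50 25:25 10:10 5:5 2:2 1:1  a_50=93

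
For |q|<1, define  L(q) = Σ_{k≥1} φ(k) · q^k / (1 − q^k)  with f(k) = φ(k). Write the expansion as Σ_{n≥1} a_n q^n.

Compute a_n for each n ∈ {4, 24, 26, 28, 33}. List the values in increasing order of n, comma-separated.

[q^4] φ(4)=2,φ(2)=1,φ(1)=1 ⇒ 4
n=24: 1·24 2·12 3·8 4·6 6·4 8·3 12·2 24·1  φ→[1+1+2+2+2+4+4+8]=24
d|26:{1,2,13,26}  Σφ=1+1+12+12=26
d|28:{28,14,7,4,2,1}  Σφ=12+6+6+2+1+1=28
q^33  k|33↦φ(k): 1:1 3:2 11:10 33:20  a_33=33

4, 24, 26, 28, 33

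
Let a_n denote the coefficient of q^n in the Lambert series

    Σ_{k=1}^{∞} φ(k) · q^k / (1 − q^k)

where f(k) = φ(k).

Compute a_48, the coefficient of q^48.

q^48  k|48↦φ(k): 48:16 24:8 16:8 12:4 8:4 6:2 4:2 3:2 2:1 1:1  a_48=48

a_48 = 48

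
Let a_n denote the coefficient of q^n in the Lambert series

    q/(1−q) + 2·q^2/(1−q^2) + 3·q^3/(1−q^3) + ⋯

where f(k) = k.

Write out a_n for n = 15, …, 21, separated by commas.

24, 31, 18, 39, 20, 42, 32

n=15: 1·15 3·5 5·3 15·1  f→[1+3+5+15]=24
d|16:{16,8,4,2,1}  Σf=16+8+4+2+1=31
q^17  k|17↦f(k): 1:1 17:17  a_17=18
n=18: 1·18 2·9 3·6 6·3 9·2 18·1  f→[1+2+3+6+9+18]=39
[q^19] f(19)=19,f(1)=1 ⇒ 20
q^20  k|20↦f(k): 20:20 10:10 5:5 4:4 2:2 1:1  a_20=42
n=21: 21·1 7·3 3·7 1·21  f→[21+7+3+1]=32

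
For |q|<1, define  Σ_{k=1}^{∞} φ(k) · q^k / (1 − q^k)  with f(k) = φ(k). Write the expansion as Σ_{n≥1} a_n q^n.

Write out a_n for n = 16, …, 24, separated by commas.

[q^16] φ(1)=1,φ(2)=1,φ(4)=2,φ(8)=4,φ(16)=8 ⇒ 16
d|17:{17,1}  Σφ=16+1=17
q^18  k|18↦φ(k): 18:6 9:6 6:2 3:2 2:1 1:1  a_18=18
[q^19] φ(19)=18,φ(1)=1 ⇒ 19
n=20: 20·1 10·2 5·4 4·5 2·10 1·20  φ→[8+4+4+2+1+1]=20
[q^21] φ(1)=1,φ(3)=2,φ(7)=6,φ(21)=12 ⇒ 21
d|22:{22,11,2,1}  Σφ=10+10+1+1=22
d|23:{1,23}  Σφ=1+22=23
q^24  k|24↦φ(k): 1:1 2:1 3:2 4:2 6:2 8:4 12:4 24:8  a_24=24

16, 17, 18, 19, 20, 21, 22, 23, 24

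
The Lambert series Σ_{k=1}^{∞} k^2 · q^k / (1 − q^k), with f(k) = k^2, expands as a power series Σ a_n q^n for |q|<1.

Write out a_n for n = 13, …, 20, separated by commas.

n=13: 13·1 1·13  f→[169+1]=170
[q^14] f(14)=196,f(7)=49,f(2)=4,f(1)=1 ⇒ 250
q^15  k|15↦f(k): 1:1 3:9 5:25 15:225  a_15=260
n=16: 16·1 8·2 4·4 2·8 1·16  f→[256+64+16+4+1]=341
n=17: 17·1 1·17  f→[289+1]=290
d|18:{18,9,6,3,2,1}  Σf=324+81+36+9+4+1=455
[q^19] f(19)=361,f(1)=1 ⇒ 362
[q^20] f(1)=1,f(2)=4,f(4)=16,f(5)=25,f(10)=100,f(20)=400 ⇒ 546

170, 250, 260, 341, 290, 455, 362, 546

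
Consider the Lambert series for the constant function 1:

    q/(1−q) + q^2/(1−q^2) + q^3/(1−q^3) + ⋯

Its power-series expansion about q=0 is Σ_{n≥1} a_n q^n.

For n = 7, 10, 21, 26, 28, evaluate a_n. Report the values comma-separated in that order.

2, 4, 4, 4, 6

[q^7] f(1)=1,f(7)=1 ⇒ 2
d|10:{10,5,2,1}  Σf=1+1+1+1=4
n=21: 1·21 3·7 7·3 21·1  f→[1+1+1+1]=4
n=26: 26·1 13·2 2·13 1·26  f→[1+1+1+1]=4
n=28: 1·28 2·14 4·7 7·4 14·2 28·1  f→[1+1+1+1+1+1]=6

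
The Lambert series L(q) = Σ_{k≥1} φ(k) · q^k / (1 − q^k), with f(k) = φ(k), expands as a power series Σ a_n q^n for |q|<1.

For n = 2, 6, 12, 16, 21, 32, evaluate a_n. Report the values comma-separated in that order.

d|2:{1,2}  Σφ=1+1=2
[q^6] φ(6)=2,φ(3)=2,φ(2)=1,φ(1)=1 ⇒ 6
q^12  k|12↦φ(k): 12:4 6:2 4:2 3:2 2:1 1:1  a_12=12
q^16  k|16↦φ(k): 16:8 8:4 4:2 2:1 1:1  a_16=16
[q^21] φ(1)=1,φ(3)=2,φ(7)=6,φ(21)=12 ⇒ 21
d|32:{1,2,4,8,16,32}  Σφ=1+1+2+4+8+16=32

2, 6, 12, 16, 21, 32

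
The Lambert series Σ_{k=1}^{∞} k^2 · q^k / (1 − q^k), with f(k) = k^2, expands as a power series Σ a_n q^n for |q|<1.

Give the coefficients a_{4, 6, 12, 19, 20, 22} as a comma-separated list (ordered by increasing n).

[q^4] f(1)=1,f(2)=4,f(4)=16 ⇒ 21
d|6:{6,3,2,1}  Σf=36+9+4+1=50
d|12:{12,6,4,3,2,1}  Σf=144+36+16+9+4+1=210
q^19  k|19↦f(k): 19:361 1:1  a_19=362
n=20: 20·1 10·2 5·4 4·5 2·10 1·20  f→[400+100+25+16+4+1]=546
[q^22] f(1)=1,f(2)=4,f(11)=121,f(22)=484 ⇒ 610

21, 50, 210, 362, 546, 610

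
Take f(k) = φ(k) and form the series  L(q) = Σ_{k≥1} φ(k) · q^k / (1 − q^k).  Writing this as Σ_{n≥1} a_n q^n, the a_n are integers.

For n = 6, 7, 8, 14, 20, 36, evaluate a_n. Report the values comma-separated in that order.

q^6  k|6↦φ(k): 6:2 3:2 2:1 1:1  a_6=6
n=7: 1·7 7·1  φ→[1+6]=7
[q^8] φ(8)=4,φ(4)=2,φ(2)=1,φ(1)=1 ⇒ 8
n=14: 1·14 2·7 7·2 14·1  φ→[1+1+6+6]=14
n=20: 1·20 2·10 4·5 5·4 10·2 20·1  φ→[1+1+2+4+4+8]=20
d|36:{1,2,3,4,6,9,12,18,36}  Σφ=1+1+2+2+2+6+4+6+12=36

6, 7, 8, 14, 20, 36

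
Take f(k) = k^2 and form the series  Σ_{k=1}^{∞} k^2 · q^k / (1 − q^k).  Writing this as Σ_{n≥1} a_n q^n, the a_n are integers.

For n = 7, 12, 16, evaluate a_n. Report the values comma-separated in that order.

50, 210, 341

[q^7] f(7)=49,f(1)=1 ⇒ 50
d|12:{12,6,4,3,2,1}  Σf=144+36+16+9+4+1=210
q^16  k|16↦f(k): 1:1 2:4 4:16 8:64 16:256  a_16=341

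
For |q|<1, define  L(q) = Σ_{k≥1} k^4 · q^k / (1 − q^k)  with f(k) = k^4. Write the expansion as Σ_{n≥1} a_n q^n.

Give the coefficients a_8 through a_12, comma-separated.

q^8  k|8↦f(k): 8:4096 4:256 2:16 1:1  a_8=4369
n=9: 1·9 3·3 9·1  f→[1+81+6561]=6643
n=10: 10·1 5·2 2·5 1·10  f→[10000+625+16+1]=10642
d|11:{11,1}  Σf=14641+1=14642
[q^12] f(1)=1,f(2)=16,f(3)=81,f(4)=256,f(6)=1296,f(12)=20736 ⇒ 22386

4369, 6643, 10642, 14642, 22386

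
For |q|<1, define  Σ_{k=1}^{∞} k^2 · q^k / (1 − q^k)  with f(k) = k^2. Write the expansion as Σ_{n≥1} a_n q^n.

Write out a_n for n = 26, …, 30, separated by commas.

850, 820, 1050, 842, 1300

q^26  k|26↦f(k): 1:1 2:4 13:169 26:676  a_26=850
n=27: 1·27 3·9 9·3 27·1  f→[1+9+81+729]=820
n=28: 1·28 2·14 4·7 7·4 14·2 28·1  f→[1+4+16+49+196+784]=1050
[q^29] f(29)=841,f(1)=1 ⇒ 842
[q^30] f(30)=900,f(15)=225,f(10)=100,f(6)=36,f(5)=25,f(3)=9,f(2)=4,f(1)=1 ⇒ 1300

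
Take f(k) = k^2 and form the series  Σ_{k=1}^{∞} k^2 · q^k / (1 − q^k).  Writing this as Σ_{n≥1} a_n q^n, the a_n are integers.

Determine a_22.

q^22  k|22↦f(k): 22:484 11:121 2:4 1:1  a_22=610

a_22 = 610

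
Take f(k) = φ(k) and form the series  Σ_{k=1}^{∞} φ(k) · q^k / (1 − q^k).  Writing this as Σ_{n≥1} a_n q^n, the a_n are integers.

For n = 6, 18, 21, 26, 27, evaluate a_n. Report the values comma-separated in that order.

[q^6] φ(6)=2,φ(3)=2,φ(2)=1,φ(1)=1 ⇒ 6
q^18  k|18↦φ(k): 18:6 9:6 6:2 3:2 2:1 1:1  a_18=18
q^21  k|21↦φ(k): 1:1 3:2 7:6 21:12  a_21=21
d|26:{1,2,13,26}  Σφ=1+1+12+12=26
n=27: 27·1 9·3 3·9 1·27  φ→[18+6+2+1]=27

6, 18, 21, 26, 27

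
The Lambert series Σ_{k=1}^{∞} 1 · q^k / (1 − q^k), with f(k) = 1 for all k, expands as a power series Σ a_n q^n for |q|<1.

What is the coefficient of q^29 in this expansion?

a_29 = 2

n=29: 29·1 1·29  f→[1+1]=2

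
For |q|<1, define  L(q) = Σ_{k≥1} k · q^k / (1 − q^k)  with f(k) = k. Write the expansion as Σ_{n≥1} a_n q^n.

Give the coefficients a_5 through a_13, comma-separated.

6, 12, 8, 15, 13, 18, 12, 28, 14

n=5: 1·5 5·1  f→[1+5]=6
q^6  k|6↦f(k): 1:1 2:2 3:3 6:6  a_6=12
q^7  k|7↦f(k): 7:7 1:1  a_7=8
d|8:{8,4,2,1}  Σf=8+4+2+1=15
[q^9] f(1)=1,f(3)=3,f(9)=9 ⇒ 13
d|10:{10,5,2,1}  Σf=10+5+2+1=18
d|11:{1,11}  Σf=1+11=12
[q^12] f(12)=12,f(6)=6,f(4)=4,f(3)=3,f(2)=2,f(1)=1 ⇒ 28
[q^13] f(13)=13,f(1)=1 ⇒ 14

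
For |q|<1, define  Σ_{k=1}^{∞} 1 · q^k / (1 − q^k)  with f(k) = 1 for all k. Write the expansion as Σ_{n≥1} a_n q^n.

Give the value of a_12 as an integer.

q^12  k|12↦f(k): 1:1 2:1 3:1 4:1 6:1 12:1  a_12=6

a_12 = 6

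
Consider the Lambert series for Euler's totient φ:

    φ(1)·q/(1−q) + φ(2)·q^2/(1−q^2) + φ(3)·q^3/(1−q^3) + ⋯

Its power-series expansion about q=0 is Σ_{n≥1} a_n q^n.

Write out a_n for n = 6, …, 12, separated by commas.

d|6:{1,2,3,6}  Σφ=1+1+2+2=6
[q^7] φ(1)=1,φ(7)=6 ⇒ 7
d|8:{1,2,4,8}  Σφ=1+1+2+4=8
d|9:{1,3,9}  Σφ=1+2+6=9
d|10:{1,2,5,10}  Σφ=1+1+4+4=10
q^11  k|11↦φ(k): 11:10 1:1  a_11=11
q^12  k|12↦φ(k): 12:4 6:2 4:2 3:2 2:1 1:1  a_12=12

6, 7, 8, 9, 10, 11, 12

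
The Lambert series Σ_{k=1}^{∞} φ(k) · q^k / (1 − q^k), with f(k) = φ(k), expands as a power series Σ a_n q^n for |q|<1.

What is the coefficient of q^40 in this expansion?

n=40: 40·1 20·2 10·4 8·5 5·8 4·10 2·20 1·40  φ→[16+8+4+4+4+2+1+1]=40

a_40 = 40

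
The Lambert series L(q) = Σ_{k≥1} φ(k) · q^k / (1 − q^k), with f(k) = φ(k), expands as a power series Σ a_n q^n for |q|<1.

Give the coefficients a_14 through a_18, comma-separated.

n=14: 14·1 7·2 2·7 1·14  φ→[6+6+1+1]=14
q^15  k|15↦φ(k): 1:1 3:2 5:4 15:8  a_15=15
q^16  k|16↦φ(k): 1:1 2:1 4:2 8:4 16:8  a_16=16
[q^17] φ(1)=1,φ(17)=16 ⇒ 17
[q^18] φ(1)=1,φ(2)=1,φ(3)=2,φ(6)=2,φ(9)=6,φ(18)=6 ⇒ 18

14, 15, 16, 17, 18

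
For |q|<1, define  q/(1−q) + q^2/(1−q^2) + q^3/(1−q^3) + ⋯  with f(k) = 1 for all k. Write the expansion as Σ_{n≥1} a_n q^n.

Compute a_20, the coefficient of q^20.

a_20 = 6

n=20: 20·1 10·2 5·4 4·5 2·10 1·20  f→[1+1+1+1+1+1]=6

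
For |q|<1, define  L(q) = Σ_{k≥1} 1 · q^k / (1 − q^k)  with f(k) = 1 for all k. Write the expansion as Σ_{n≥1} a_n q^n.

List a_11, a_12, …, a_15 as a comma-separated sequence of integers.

q^11  k|11↦f(k): 11:1 1:1  a_11=2
[q^12] f(1)=1,f(2)=1,f(3)=1,f(4)=1,f(6)=1,f(12)=1 ⇒ 6
[q^13] f(13)=1,f(1)=1 ⇒ 2
n=14: 1·14 2·7 7·2 14·1  f→[1+1+1+1]=4
[q^15] f(1)=1,f(3)=1,f(5)=1,f(15)=1 ⇒ 4

2, 6, 2, 4, 4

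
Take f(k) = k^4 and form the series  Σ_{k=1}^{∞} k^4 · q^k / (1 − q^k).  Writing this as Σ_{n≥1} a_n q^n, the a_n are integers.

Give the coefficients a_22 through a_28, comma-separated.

[q^22] f(1)=1,f(2)=16,f(11)=14641,f(22)=234256 ⇒ 248914
d|23:{1,23}  Σf=1+279841=279842
n=24: 24·1 12·2 8·3 6·4 4·6 3·8 2·12 1·24  f→[331776+20736+4096+1296+256+81+16+1]=358258
[q^25] f(1)=1,f(5)=625,f(25)=390625 ⇒ 391251
q^26  k|26↦f(k): 1:1 2:16 13:28561 26:456976  a_26=485554
q^27  k|27↦f(k): 27:531441 9:6561 3:81 1:1  a_27=538084
n=28: 28·1 14·2 7·4 4·7 2·14 1·28  f→[614656+38416+2401+256+16+1]=655746

248914, 279842, 358258, 391251, 485554, 538084, 655746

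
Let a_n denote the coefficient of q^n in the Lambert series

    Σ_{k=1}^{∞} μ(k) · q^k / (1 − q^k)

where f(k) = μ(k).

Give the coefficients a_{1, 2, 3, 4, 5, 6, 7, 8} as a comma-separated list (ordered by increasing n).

1, 0, 0, 0, 0, 0, 0, 0

d|1:{1}  Σμ=1=1
n=2: 1·2 2·1  μ→[1+(-1)]=0
[q^3] μ(3)=-1,μ(1)=1 ⇒ 0
[q^4] μ(4)=0,μ(2)=-1,μ(1)=1 ⇒ 0
n=5: 5·1 1·5  μ→[(-1)+1]=0
q^6  k|6↦μ(k): 1:1 2:-1 3:-1 6:1  a_6=0
n=7: 1·7 7·1  μ→[1+(-1)]=0
d|8:{1,2,4,8}  Σμ=1+(-1)+0+0=0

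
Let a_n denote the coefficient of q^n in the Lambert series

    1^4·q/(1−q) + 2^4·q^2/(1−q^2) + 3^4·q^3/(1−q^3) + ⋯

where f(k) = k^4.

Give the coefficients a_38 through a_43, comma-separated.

2215474, 2342084, 2734994, 2825762, 3348388, 3418802

n=38: 38·1 19·2 2·19 1·38  f→[2085136+130321+16+1]=2215474
q^39  k|39↦f(k): 1:1 3:81 13:28561 39:2313441  a_39=2342084
q^40  k|40↦f(k): 1:1 2:16 4:256 5:625 8:4096 10:10000 20:160000 40:2560000  a_40=2734994
q^41  k|41↦f(k): 1:1 41:2825761  a_41=2825762
q^42  k|42↦f(k): 42:3111696 21:194481 14:38416 7:2401 6:1296 3:81 2:16 1:1  a_42=3348388
n=43: 43·1 1·43  f→[3418801+1]=3418802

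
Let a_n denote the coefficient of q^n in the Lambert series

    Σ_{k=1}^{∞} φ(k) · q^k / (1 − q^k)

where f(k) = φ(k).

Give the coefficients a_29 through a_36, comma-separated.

[q^29] φ(1)=1,φ(29)=28 ⇒ 29
[q^30] φ(30)=8,φ(15)=8,φ(10)=4,φ(6)=2,φ(5)=4,φ(3)=2,φ(2)=1,φ(1)=1 ⇒ 30
d|31:{1,31}  Σφ=1+30=31
n=32: 32·1 16·2 8·4 4·8 2·16 1·32  φ→[16+8+4+2+1+1]=32
n=33: 33·1 11·3 3·11 1·33  φ→[20+10+2+1]=33
[q^34] φ(34)=16,φ(17)=16,φ(2)=1,φ(1)=1 ⇒ 34
n=35: 35·1 7·5 5·7 1·35  φ→[24+6+4+1]=35
[q^36] φ(36)=12,φ(18)=6,φ(12)=4,φ(9)=6,φ(6)=2,φ(4)=2,φ(3)=2,φ(2)=1,φ(1)=1 ⇒ 36

29, 30, 31, 32, 33, 34, 35, 36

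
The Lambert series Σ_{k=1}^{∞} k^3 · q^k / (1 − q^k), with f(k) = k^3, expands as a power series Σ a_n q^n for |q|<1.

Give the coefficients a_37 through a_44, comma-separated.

q^37  k|37↦f(k): 1:1 37:50653  a_37=50654
q^38  k|38↦f(k): 1:1 2:8 19:6859 38:54872  a_38=61740
d|39:{1,3,13,39}  Σf=1+27+2197+59319=61544
[q^40] f(1)=1,f(2)=8,f(4)=64,f(5)=125,f(8)=512,f(10)=1000,f(20)=8000,f(40)=64000 ⇒ 73710
[q^41] f(41)=68921,f(1)=1 ⇒ 68922
n=42: 42·1 21·2 14·3 7·6 6·7 3·14 2·21 1·42  f→[74088+9261+2744+343+216+27+8+1]=86688
q^43  k|43↦f(k): 1:1 43:79507  a_43=79508
[q^44] f(44)=85184,f(22)=10648,f(11)=1331,f(4)=64,f(2)=8,f(1)=1 ⇒ 97236

50654, 61740, 61544, 73710, 68922, 86688, 79508, 97236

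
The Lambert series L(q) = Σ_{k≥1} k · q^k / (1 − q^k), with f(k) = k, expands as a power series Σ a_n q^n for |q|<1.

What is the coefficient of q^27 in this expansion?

a_27 = 40

n=27: 1·27 3·9 9·3 27·1  f→[1+3+9+27]=40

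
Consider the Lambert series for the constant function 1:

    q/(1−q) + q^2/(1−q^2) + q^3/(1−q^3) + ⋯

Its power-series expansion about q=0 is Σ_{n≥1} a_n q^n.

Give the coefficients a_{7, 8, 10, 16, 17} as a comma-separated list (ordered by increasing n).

2, 4, 4, 5, 2

n=7: 1·7 7·1  f→[1+1]=2
d|8:{1,2,4,8}  Σf=1+1+1+1=4
d|10:{1,2,5,10}  Σf=1+1+1+1=4
[q^16] f(1)=1,f(2)=1,f(4)=1,f(8)=1,f(16)=1 ⇒ 5
q^17  k|17↦f(k): 1:1 17:1  a_17=2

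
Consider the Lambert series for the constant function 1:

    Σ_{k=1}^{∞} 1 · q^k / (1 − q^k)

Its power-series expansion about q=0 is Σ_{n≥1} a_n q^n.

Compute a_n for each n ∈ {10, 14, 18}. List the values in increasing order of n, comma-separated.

n=10: 10·1 5·2 2·5 1·10  f→[1+1+1+1]=4
[q^14] f(1)=1,f(2)=1,f(7)=1,f(14)=1 ⇒ 4
n=18: 1·18 2·9 3·6 6·3 9·2 18·1  f→[1+1+1+1+1+1]=6

4, 4, 6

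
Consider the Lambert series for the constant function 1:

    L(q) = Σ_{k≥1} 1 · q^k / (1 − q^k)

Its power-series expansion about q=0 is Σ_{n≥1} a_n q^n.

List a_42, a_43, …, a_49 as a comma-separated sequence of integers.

8, 2, 6, 6, 4, 2, 10, 3

d|42:{1,2,3,6,7,14,21,42}  Σf=1+1+1+1+1+1+1+1=8
q^43  k|43↦f(k): 1:1 43:1  a_43=2
n=44: 1·44 2·22 4·11 11·4 22·2 44·1  f→[1+1+1+1+1+1]=6
q^45  k|45↦f(k): 1:1 3:1 5:1 9:1 15:1 45:1  a_45=6
[q^46] f(1)=1,f(2)=1,f(23)=1,f(46)=1 ⇒ 4
q^47  k|47↦f(k): 47:1 1:1  a_47=2
d|48:{1,2,3,4,6,8,12,16,24,48}  Σf=1+1+1+1+1+1+1+1+1+1=10
n=49: 1·49 7·7 49·1  f→[1+1+1]=3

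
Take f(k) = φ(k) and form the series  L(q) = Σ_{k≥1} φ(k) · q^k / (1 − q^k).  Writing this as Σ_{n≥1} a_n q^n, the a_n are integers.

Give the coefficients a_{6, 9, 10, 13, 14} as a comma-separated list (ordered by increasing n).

d|6:{6,3,2,1}  Σφ=2+2+1+1=6
q^9  k|9↦φ(k): 9:6 3:2 1:1  a_9=9
[q^10] φ(10)=4,φ(5)=4,φ(2)=1,φ(1)=1 ⇒ 10
d|13:{1,13}  Σφ=1+12=13
d|14:{1,2,7,14}  Σφ=1+1+6+6=14

6, 9, 10, 13, 14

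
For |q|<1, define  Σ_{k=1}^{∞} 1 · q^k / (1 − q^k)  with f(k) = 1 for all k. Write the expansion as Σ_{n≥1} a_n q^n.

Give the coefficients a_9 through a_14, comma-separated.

3, 4, 2, 6, 2, 4

q^9  k|9↦f(k): 9:1 3:1 1:1  a_9=3
[q^10] f(1)=1,f(2)=1,f(5)=1,f(10)=1 ⇒ 4
d|11:{11,1}  Σf=1+1=2
d|12:{12,6,4,3,2,1}  Σf=1+1+1+1+1+1=6
d|13:{13,1}  Σf=1+1=2
q^14  k|14↦f(k): 1:1 2:1 7:1 14:1  a_14=4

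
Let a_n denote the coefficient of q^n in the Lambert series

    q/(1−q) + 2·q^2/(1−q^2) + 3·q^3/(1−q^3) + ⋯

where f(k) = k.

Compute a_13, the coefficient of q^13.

a_13 = 14

[q^13] f(13)=13,f(1)=1 ⇒ 14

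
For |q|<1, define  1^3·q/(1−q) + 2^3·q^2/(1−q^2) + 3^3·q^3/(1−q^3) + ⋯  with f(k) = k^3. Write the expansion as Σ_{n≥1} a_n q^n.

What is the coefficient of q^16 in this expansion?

a_16 = 4681

[q^16] f(1)=1,f(2)=8,f(4)=64,f(8)=512,f(16)=4096 ⇒ 4681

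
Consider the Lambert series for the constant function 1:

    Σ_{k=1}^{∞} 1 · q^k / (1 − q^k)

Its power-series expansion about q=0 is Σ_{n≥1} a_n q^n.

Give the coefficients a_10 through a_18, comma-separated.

d|10:{1,2,5,10}  Σf=1+1+1+1=4
d|11:{11,1}  Σf=1+1=2
q^12  k|12↦f(k): 1:1 2:1 3:1 4:1 6:1 12:1  a_12=6
n=13: 13·1 1·13  f→[1+1]=2
[q^14] f(14)=1,f(7)=1,f(2)=1,f(1)=1 ⇒ 4
n=15: 15·1 5·3 3·5 1·15  f→[1+1+1+1]=4
n=16: 1·16 2·8 4·4 8·2 16·1  f→[1+1+1+1+1]=5
d|17:{17,1}  Σf=1+1=2
[q^18] f(1)=1,f(2)=1,f(3)=1,f(6)=1,f(9)=1,f(18)=1 ⇒ 6

4, 2, 6, 2, 4, 4, 5, 2, 6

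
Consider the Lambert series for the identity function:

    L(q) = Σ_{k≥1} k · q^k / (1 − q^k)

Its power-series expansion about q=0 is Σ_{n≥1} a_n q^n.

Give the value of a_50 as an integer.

a_50 = 93

d|50:{1,2,5,10,25,50}  Σf=1+2+5+10+25+50=93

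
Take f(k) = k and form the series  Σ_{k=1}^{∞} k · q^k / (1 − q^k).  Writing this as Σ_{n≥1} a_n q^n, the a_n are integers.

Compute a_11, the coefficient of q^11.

a_11 = 12

n=11: 11·1 1·11  f→[11+1]=12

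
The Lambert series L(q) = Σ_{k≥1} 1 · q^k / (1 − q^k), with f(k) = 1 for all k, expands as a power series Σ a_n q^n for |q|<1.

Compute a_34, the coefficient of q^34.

q^34  k|34↦f(k): 1:1 2:1 17:1 34:1  a_34=4

a_34 = 4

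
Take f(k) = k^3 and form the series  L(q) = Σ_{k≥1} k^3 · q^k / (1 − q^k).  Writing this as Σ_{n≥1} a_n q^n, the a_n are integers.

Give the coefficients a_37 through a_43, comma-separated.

q^37  k|37↦f(k): 1:1 37:50653  a_37=50654
[q^38] f(38)=54872,f(19)=6859,f(2)=8,f(1)=1 ⇒ 61740
[q^39] f(1)=1,f(3)=27,f(13)=2197,f(39)=59319 ⇒ 61544
n=40: 1·40 2·20 4·10 5·8 8·5 10·4 20·2 40·1  f→[1+8+64+125+512+1000+8000+64000]=73710
d|41:{41,1}  Σf=68921+1=68922
[q^42] f(1)=1,f(2)=8,f(3)=27,f(6)=216,f(7)=343,f(14)=2744,f(21)=9261,f(42)=74088 ⇒ 86688
n=43: 43·1 1·43  f→[79507+1]=79508

50654, 61740, 61544, 73710, 68922, 86688, 79508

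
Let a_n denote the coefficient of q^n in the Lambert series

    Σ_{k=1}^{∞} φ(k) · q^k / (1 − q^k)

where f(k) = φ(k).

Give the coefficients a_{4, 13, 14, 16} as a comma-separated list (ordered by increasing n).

d|4:{1,2,4}  Σφ=1+1+2=4
[q^13] φ(1)=1,φ(13)=12 ⇒ 13
d|14:{1,2,7,14}  Σφ=1+1+6+6=14
d|16:{16,8,4,2,1}  Σφ=8+4+2+1+1=16

4, 13, 14, 16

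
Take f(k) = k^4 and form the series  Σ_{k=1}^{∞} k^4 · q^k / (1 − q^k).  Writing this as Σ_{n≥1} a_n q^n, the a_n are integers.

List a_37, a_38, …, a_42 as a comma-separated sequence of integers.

d|37:{1,37}  Σf=1+1874161=1874162
d|38:{38,19,2,1}  Σf=2085136+130321+16+1=2215474
q^39  k|39↦f(k): 1:1 3:81 13:28561 39:2313441  a_39=2342084
q^40  k|40↦f(k): 40:2560000 20:160000 10:10000 8:4096 5:625 4:256 2:16 1:1  a_40=2734994
n=41: 41·1 1·41  f→[2825761+1]=2825762
q^42  k|42↦f(k): 42:3111696 21:194481 14:38416 7:2401 6:1296 3:81 2:16 1:1  a_42=3348388

1874162, 2215474, 2342084, 2734994, 2825762, 3348388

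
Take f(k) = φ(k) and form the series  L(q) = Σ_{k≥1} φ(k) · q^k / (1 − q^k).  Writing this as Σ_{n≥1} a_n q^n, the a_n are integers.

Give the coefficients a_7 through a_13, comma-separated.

n=7: 7·1 1·7  φ→[6+1]=7
d|8:{1,2,4,8}  Σφ=1+1+2+4=8
[q^9] φ(1)=1,φ(3)=2,φ(9)=6 ⇒ 9
n=10: 1·10 2·5 5·2 10·1  φ→[1+1+4+4]=10
n=11: 1·11 11·1  φ→[1+10]=11
n=12: 1·12 2·6 3·4 4·3 6·2 12·1  φ→[1+1+2+2+2+4]=12
[q^13] φ(13)=12,φ(1)=1 ⇒ 13

7, 8, 9, 10, 11, 12, 13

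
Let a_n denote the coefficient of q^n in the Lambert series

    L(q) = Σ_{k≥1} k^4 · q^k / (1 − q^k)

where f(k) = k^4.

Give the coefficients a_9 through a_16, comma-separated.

n=9: 1·9 3·3 9·1  f→[1+81+6561]=6643
d|10:{1,2,5,10}  Σf=1+16+625+10000=10642
q^11  k|11↦f(k): 11:14641 1:1  a_11=14642
[q^12] f(12)=20736,f(6)=1296,f(4)=256,f(3)=81,f(2)=16,f(1)=1 ⇒ 22386
d|13:{1,13}  Σf=1+28561=28562
q^14  k|14↦f(k): 14:38416 7:2401 2:16 1:1  a_14=40834
d|15:{15,5,3,1}  Σf=50625+625+81+1=51332
[q^16] f(16)=65536,f(8)=4096,f(4)=256,f(2)=16,f(1)=1 ⇒ 69905

6643, 10642, 14642, 22386, 28562, 40834, 51332, 69905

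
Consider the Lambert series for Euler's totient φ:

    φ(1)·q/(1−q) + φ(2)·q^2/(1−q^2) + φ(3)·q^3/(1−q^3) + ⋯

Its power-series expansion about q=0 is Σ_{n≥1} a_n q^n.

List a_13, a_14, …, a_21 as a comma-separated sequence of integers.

n=13: 1·13 13·1  φ→[1+12]=13
[q^14] φ(14)=6,φ(7)=6,φ(2)=1,φ(1)=1 ⇒ 14
n=15: 15·1 5·3 3·5 1·15  φ→[8+4+2+1]=15
q^16  k|16↦φ(k): 1:1 2:1 4:2 8:4 16:8  a_16=16
[q^17] φ(1)=1,φ(17)=16 ⇒ 17
n=18: 1·18 2·9 3·6 6·3 9·2 18·1  φ→[1+1+2+2+6+6]=18
d|19:{1,19}  Σφ=1+18=19
[q^20] φ(1)=1,φ(2)=1,φ(4)=2,φ(5)=4,φ(10)=4,φ(20)=8 ⇒ 20
[q^21] φ(1)=1,φ(3)=2,φ(7)=6,φ(21)=12 ⇒ 21

13, 14, 15, 16, 17, 18, 19, 20, 21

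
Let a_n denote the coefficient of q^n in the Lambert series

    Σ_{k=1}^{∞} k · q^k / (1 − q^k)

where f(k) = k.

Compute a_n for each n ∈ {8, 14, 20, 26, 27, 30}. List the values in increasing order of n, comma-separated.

15, 24, 42, 42, 40, 72

q^8  k|8↦f(k): 8:8 4:4 2:2 1:1  a_8=15
n=14: 1·14 2·7 7·2 14·1  f→[1+2+7+14]=24
d|20:{1,2,4,5,10,20}  Σf=1+2+4+5+10+20=42
q^26  k|26↦f(k): 26:26 13:13 2:2 1:1  a_26=42
[q^27] f(27)=27,f(9)=9,f(3)=3,f(1)=1 ⇒ 40
d|30:{1,2,3,5,6,10,15,30}  Σf=1+2+3+5+6+10+15+30=72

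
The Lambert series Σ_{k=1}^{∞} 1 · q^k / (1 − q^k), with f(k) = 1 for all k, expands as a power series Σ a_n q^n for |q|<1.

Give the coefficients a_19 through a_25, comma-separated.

n=19: 19·1 1·19  f→[1+1]=2
[q^20] f(1)=1,f(2)=1,f(4)=1,f(5)=1,f(10)=1,f(20)=1 ⇒ 6
n=21: 21·1 7·3 3·7 1·21  f→[1+1+1+1]=4
q^22  k|22↦f(k): 22:1 11:1 2:1 1:1  a_22=4
n=23: 23·1 1·23  f→[1+1]=2
d|24:{1,2,3,4,6,8,12,24}  Σf=1+1+1+1+1+1+1+1=8
q^25  k|25↦f(k): 1:1 5:1 25:1  a_25=3

2, 6, 4, 4, 2, 8, 3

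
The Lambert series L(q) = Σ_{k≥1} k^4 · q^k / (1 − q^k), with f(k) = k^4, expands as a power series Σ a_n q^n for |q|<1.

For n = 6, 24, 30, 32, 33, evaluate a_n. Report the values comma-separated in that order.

d|6:{1,2,3,6}  Σf=1+16+81+1296=1394
q^24  k|24↦f(k): 1:1 2:16 3:81 4:256 6:1296 8:4096 12:20736 24:331776  a_24=358258
d|30:{1,2,3,5,6,10,15,30}  Σf=1+16+81+625+1296+10000+50625+810000=872644
d|32:{1,2,4,8,16,32}  Σf=1+16+256+4096+65536+1048576=1118481
n=33: 1·33 3·11 11·3 33·1  f→[1+81+14641+1185921]=1200644

1394, 358258, 872644, 1118481, 1200644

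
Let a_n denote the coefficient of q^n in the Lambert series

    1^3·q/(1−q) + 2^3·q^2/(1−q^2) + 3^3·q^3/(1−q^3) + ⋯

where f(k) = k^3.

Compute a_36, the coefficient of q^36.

a_36 = 55261

n=36: 1·36 2·18 3·12 4·9 6·6 9·4 12·3 18·2 36·1  f→[1+8+27+64+216+729+1728+5832+46656]=55261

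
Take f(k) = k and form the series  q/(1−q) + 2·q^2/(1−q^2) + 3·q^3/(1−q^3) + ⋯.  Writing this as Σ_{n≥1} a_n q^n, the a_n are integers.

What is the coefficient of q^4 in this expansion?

a_4 = 7

n=4: 1·4 2·2 4·1  f→[1+2+4]=7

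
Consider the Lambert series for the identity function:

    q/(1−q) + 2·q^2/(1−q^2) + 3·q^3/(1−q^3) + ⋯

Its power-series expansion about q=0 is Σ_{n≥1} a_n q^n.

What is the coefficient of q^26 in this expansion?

a_26 = 42

[q^26] f(26)=26,f(13)=13,f(2)=2,f(1)=1 ⇒ 42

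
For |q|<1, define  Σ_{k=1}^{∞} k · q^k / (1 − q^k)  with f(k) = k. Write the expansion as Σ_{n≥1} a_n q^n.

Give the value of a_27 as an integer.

a_27 = 40

q^27  k|27↦f(k): 27:27 9:9 3:3 1:1  a_27=40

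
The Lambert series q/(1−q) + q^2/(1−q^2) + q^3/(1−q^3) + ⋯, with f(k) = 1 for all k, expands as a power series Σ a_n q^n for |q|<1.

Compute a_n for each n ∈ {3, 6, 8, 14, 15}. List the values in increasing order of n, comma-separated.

2, 4, 4, 4, 4

[q^3] f(3)=1,f(1)=1 ⇒ 2
d|6:{1,2,3,6}  Σf=1+1+1+1=4
d|8:{1,2,4,8}  Σf=1+1+1+1=4
n=14: 1·14 2·7 7·2 14·1  f→[1+1+1+1]=4
q^15  k|15↦f(k): 1:1 3:1 5:1 15:1  a_15=4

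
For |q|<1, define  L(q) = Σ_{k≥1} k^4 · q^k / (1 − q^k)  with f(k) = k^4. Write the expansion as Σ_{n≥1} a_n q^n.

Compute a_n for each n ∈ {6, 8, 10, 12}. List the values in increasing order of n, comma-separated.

1394, 4369, 10642, 22386

q^6  k|6↦f(k): 6:1296 3:81 2:16 1:1  a_6=1394
n=8: 1·8 2·4 4·2 8·1  f→[1+16+256+4096]=4369
[q^10] f(10)=10000,f(5)=625,f(2)=16,f(1)=1 ⇒ 10642
n=12: 12·1 6·2 4·3 3·4 2·6 1·12  f→[20736+1296+256+81+16+1]=22386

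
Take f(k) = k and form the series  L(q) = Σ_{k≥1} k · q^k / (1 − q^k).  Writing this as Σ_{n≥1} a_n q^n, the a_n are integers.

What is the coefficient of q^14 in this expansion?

n=14: 14·1 7·2 2·7 1·14  f→[14+7+2+1]=24

a_14 = 24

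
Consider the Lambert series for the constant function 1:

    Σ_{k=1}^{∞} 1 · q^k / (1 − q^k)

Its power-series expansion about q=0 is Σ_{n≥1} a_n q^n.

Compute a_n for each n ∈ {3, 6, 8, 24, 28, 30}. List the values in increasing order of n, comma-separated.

2, 4, 4, 8, 6, 8

[q^3] f(3)=1,f(1)=1 ⇒ 2
q^6  k|6↦f(k): 1:1 2:1 3:1 6:1  a_6=4
[q^8] f(1)=1,f(2)=1,f(4)=1,f(8)=1 ⇒ 4
[q^24] f(24)=1,f(12)=1,f(8)=1,f(6)=1,f(4)=1,f(3)=1,f(2)=1,f(1)=1 ⇒ 8
[q^28] f(28)=1,f(14)=1,f(7)=1,f(4)=1,f(2)=1,f(1)=1 ⇒ 6
n=30: 1·30 2·15 3·10 5·6 6·5 10·3 15·2 30·1  f→[1+1+1+1+1+1+1+1]=8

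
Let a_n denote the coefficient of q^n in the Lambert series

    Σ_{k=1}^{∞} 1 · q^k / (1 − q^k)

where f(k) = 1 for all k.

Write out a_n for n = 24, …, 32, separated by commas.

q^24  k|24↦f(k): 1:1 2:1 3:1 4:1 6:1 8:1 12:1 24:1  a_24=8
n=25: 25·1 5·5 1·25  f→[1+1+1]=3
d|26:{1,2,13,26}  Σf=1+1+1+1=4
[q^27] f(27)=1,f(9)=1,f(3)=1,f(1)=1 ⇒ 4
d|28:{1,2,4,7,14,28}  Σf=1+1+1+1+1+1=6
q^29  k|29↦f(k): 29:1 1:1  a_29=2
d|30:{1,2,3,5,6,10,15,30}  Σf=1+1+1+1+1+1+1+1=8
[q^31] f(1)=1,f(31)=1 ⇒ 2
d|32:{1,2,4,8,16,32}  Σf=1+1+1+1+1+1=6

8, 3, 4, 4, 6, 2, 8, 2, 6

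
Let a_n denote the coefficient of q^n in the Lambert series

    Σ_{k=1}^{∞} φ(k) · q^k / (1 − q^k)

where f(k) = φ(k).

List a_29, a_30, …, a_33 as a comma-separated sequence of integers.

[q^29] φ(1)=1,φ(29)=28 ⇒ 29
[q^30] φ(1)=1,φ(2)=1,φ(3)=2,φ(5)=4,φ(6)=2,φ(10)=4,φ(15)=8,φ(30)=8 ⇒ 30
[q^31] φ(31)=30,φ(1)=1 ⇒ 31
d|32:{32,16,8,4,2,1}  Σφ=16+8+4+2+1+1=32
q^33  k|33↦φ(k): 1:1 3:2 11:10 33:20  a_33=33

29, 30, 31, 32, 33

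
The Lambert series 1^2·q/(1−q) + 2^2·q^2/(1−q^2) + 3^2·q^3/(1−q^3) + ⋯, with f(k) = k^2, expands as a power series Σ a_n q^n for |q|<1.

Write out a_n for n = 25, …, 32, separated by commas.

651, 850, 820, 1050, 842, 1300, 962, 1365

q^25  k|25↦f(k): 1:1 5:25 25:625  a_25=651
[q^26] f(1)=1,f(2)=4,f(13)=169,f(26)=676 ⇒ 850
n=27: 1·27 3·9 9·3 27·1  f→[1+9+81+729]=820
d|28:{28,14,7,4,2,1}  Σf=784+196+49+16+4+1=1050
d|29:{29,1}  Σf=841+1=842
n=30: 1·30 2·15 3·10 5·6 6·5 10·3 15·2 30·1  f→[1+4+9+25+36+100+225+900]=1300
n=31: 31·1 1·31  f→[961+1]=962
n=32: 32·1 16·2 8·4 4·8 2·16 1·32  f→[1024+256+64+16+4+1]=1365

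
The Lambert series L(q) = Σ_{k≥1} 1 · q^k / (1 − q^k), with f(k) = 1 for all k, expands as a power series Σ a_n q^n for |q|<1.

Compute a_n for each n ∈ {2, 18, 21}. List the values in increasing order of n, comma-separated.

n=2: 2·1 1·2  f→[1+1]=2
[q^18] f(1)=1,f(2)=1,f(3)=1,f(6)=1,f(9)=1,f(18)=1 ⇒ 6
d|21:{21,7,3,1}  Σf=1+1+1+1=4

2, 6, 4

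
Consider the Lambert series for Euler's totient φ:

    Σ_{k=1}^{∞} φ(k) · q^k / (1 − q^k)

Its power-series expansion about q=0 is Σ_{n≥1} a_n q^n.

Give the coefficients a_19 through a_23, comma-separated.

n=19: 19·1 1·19  φ→[18+1]=19
d|20:{1,2,4,5,10,20}  Σφ=1+1+2+4+4+8=20
q^21  k|21↦φ(k): 1:1 3:2 7:6 21:12  a_21=21
q^22  k|22↦φ(k): 22:10 11:10 2:1 1:1  a_22=22
n=23: 1·23 23·1  φ→[1+22]=23

19, 20, 21, 22, 23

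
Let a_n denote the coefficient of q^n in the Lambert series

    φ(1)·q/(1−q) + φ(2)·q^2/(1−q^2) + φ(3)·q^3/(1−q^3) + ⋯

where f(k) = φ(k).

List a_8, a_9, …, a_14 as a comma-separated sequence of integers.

[q^8] φ(1)=1,φ(2)=1,φ(4)=2,φ(8)=4 ⇒ 8
q^9  k|9↦φ(k): 9:6 3:2 1:1  a_9=9
q^10  k|10↦φ(k): 1:1 2:1 5:4 10:4  a_10=10
q^11  k|11↦φ(k): 1:1 11:10  a_11=11
q^12  k|12↦φ(k): 1:1 2:1 3:2 4:2 6:2 12:4  a_12=12
q^13  k|13↦φ(k): 13:12 1:1  a_13=13
d|14:{1,2,7,14}  Σφ=1+1+6+6=14

8, 9, 10, 11, 12, 13, 14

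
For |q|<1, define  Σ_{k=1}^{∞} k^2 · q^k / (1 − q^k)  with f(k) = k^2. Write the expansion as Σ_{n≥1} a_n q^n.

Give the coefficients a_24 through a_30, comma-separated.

d|24:{24,12,8,6,4,3,2,1}  Σf=576+144+64+36+16+9+4+1=850
q^25  k|25↦f(k): 25:625 5:25 1:1  a_25=651
n=26: 26·1 13·2 2·13 1·26  f→[676+169+4+1]=850
[q^27] f(27)=729,f(9)=81,f(3)=9,f(1)=1 ⇒ 820
[q^28] f(1)=1,f(2)=4,f(4)=16,f(7)=49,f(14)=196,f(28)=784 ⇒ 1050
n=29: 1·29 29·1  f→[1+841]=842
[q^30] f(1)=1,f(2)=4,f(3)=9,f(5)=25,f(6)=36,f(10)=100,f(15)=225,f(30)=900 ⇒ 1300

850, 651, 850, 820, 1050, 842, 1300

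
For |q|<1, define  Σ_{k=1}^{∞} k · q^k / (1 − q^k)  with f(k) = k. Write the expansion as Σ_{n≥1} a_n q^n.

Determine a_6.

n=6: 6·1 3·2 2·3 1·6  f→[6+3+2+1]=12

a_6 = 12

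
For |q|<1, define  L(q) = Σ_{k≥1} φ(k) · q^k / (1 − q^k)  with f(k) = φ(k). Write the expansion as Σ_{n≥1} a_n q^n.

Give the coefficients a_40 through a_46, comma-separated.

d|40:{1,2,4,5,8,10,20,40}  Σφ=1+1+2+4+4+4+8+16=40
q^41  k|41↦φ(k): 1:1 41:40  a_41=41
n=42: 42·1 21·2 14·3 7·6 6·7 3·14 2·21 1·42  φ→[12+12+6+6+2+2+1+1]=42
d|43:{43,1}  Σφ=42+1=43
n=44: 44·1 22·2 11·4 4·11 2·22 1·44  φ→[20+10+10+2+1+1]=44
n=45: 1·45 3·15 5·9 9·5 15·3 45·1  φ→[1+2+4+6+8+24]=45
n=46: 46·1 23·2 2·23 1·46  φ→[22+22+1+1]=46

40, 41, 42, 43, 44, 45, 46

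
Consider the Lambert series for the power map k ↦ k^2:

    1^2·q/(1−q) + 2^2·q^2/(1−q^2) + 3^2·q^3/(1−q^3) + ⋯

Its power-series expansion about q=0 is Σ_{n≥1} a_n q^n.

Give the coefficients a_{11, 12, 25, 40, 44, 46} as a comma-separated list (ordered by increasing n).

122, 210, 651, 2210, 2562, 2650

q^11  k|11↦f(k): 1:1 11:121  a_11=122
d|12:{12,6,4,3,2,1}  Σf=144+36+16+9+4+1=210
n=25: 1·25 5·5 25·1  f→[1+25+625]=651
d|40:{1,2,4,5,8,10,20,40}  Σf=1+4+16+25+64+100+400+1600=2210
[q^44] f(1)=1,f(2)=4,f(4)=16,f(11)=121,f(22)=484,f(44)=1936 ⇒ 2562
n=46: 46·1 23·2 2·23 1·46  f→[2116+529+4+1]=2650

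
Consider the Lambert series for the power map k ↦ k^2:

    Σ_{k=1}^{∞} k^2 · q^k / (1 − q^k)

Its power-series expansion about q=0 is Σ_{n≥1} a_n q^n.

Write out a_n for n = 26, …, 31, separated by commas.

d|26:{26,13,2,1}  Σf=676+169+4+1=850
n=27: 1·27 3·9 9·3 27·1  f→[1+9+81+729]=820
[q^28] f(28)=784,f(14)=196,f(7)=49,f(4)=16,f(2)=4,f(1)=1 ⇒ 1050
[q^29] f(1)=1,f(29)=841 ⇒ 842
q^30  k|30↦f(k): 1:1 2:4 3:9 5:25 6:36 10:100 15:225 30:900  a_30=1300
[q^31] f(1)=1,f(31)=961 ⇒ 962

850, 820, 1050, 842, 1300, 962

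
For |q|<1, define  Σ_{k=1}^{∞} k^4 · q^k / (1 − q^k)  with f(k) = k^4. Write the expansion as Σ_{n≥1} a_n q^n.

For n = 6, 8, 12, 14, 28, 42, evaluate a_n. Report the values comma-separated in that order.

1394, 4369, 22386, 40834, 655746, 3348388

n=6: 1·6 2·3 3·2 6·1  f→[1+16+81+1296]=1394
n=8: 1·8 2·4 4·2 8·1  f→[1+16+256+4096]=4369
d|12:{1,2,3,4,6,12}  Σf=1+16+81+256+1296+20736=22386
q^14  k|14↦f(k): 1:1 2:16 7:2401 14:38416  a_14=40834
[q^28] f(1)=1,f(2)=16,f(4)=256,f(7)=2401,f(14)=38416,f(28)=614656 ⇒ 655746
n=42: 42·1 21·2 14·3 7·6 6·7 3·14 2·21 1·42  f→[3111696+194481+38416+2401+1296+81+16+1]=3348388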